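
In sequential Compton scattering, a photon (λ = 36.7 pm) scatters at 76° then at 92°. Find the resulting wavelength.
41.0503 pm

Apply Compton shift twice:

First scattering at θ₁ = 76°:
Δλ₁ = λ_C(1 - cos(76°))
Δλ₁ = 2.4263 × 0.7581
Δλ₁ = 1.8393 pm

After first scattering:
λ₁ = 36.7 + 1.8393 = 38.5393 pm

Second scattering at θ₂ = 92°:
Δλ₂ = λ_C(1 - cos(92°))
Δλ₂ = 2.4263 × 1.0349
Δλ₂ = 2.5110 pm

Final wavelength:
λ₂ = 38.5393 + 2.5110 = 41.0503 pm

Total shift: Δλ_total = 1.8393 + 2.5110 = 4.3503 pm

(Intermediate values are shown rounded; full precision is carried through to the final answer.)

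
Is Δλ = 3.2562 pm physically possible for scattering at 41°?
No, inconsistent

Calculate the expected shift for θ = 41°:

Δλ_expected = λ_C(1 - cos(41°))
Δλ_expected = 2.4263 × (1 - cos(41°))
Δλ_expected = 2.4263 × 0.2453
Δλ_expected = 0.5952 pm

Given shift: 3.2562 pm
Expected shift: 0.5952 pm
Difference: 2.6610 pm

The values do not match. The given shift corresponds to θ ≈ 110.0°, not 41°.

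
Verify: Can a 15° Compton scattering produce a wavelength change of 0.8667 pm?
No, inconsistent

Calculate the expected shift for θ = 15°:

Δλ_expected = λ_C(1 - cos(15°))
Δλ_expected = 2.4263 × (1 - cos(15°))
Δλ_expected = 2.4263 × 0.0341
Δλ_expected = 0.0827 pm

Given shift: 0.8667 pm
Expected shift: 0.0827 pm
Difference: 0.7840 pm

The values do not match. The given shift corresponds to θ ≈ 50.0°, not 15°.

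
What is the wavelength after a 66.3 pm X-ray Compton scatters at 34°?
66.7148 pm

Using the Compton scattering formula:
λ' = λ + Δλ = λ + λ_C(1 - cos θ)

Given:
- Initial wavelength λ = 66.3 pm
- Scattering angle θ = 34°
- Compton wavelength λ_C ≈ 2.4263 pm

Calculate the shift:
Δλ = 2.4263 × (1 - cos(34°))
Δλ = 2.4263 × 0.1710
Δλ = 0.4148 pm

Final wavelength:
λ' = 66.3 + 0.4148 = 66.7148 pm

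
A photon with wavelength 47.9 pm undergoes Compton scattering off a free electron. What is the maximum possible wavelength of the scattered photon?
52.7526 pm (at θ = 180°)

The Compton shift is Δλ = λ_C(1 − cos θ).

Since cos θ ranges from −1 to 1, the factor (1 − cos θ) ranges from 0 to 2; the maximum shift occurs at θ = 180° (backscattering):
Δλ_max = 2λ_C = 2 × 2.4263 pm = 4.8526 pm

Maximum scattered wavelength:
λ'_max = λ₀ + Δλ_max = 47.9 + 4.8526 = 52.7526 pm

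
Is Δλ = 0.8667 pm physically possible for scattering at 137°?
No, inconsistent

Calculate the expected shift for θ = 137°:

Δλ_expected = λ_C(1 - cos(137°))
Δλ_expected = 2.4263 × (1 - cos(137°))
Δλ_expected = 2.4263 × 1.7314
Δλ_expected = 4.2008 pm

Given shift: 0.8667 pm
Expected shift: 4.2008 pm
Difference: 3.3341 pm

The values do not match. The given shift corresponds to θ ≈ 50.0°, not 137°.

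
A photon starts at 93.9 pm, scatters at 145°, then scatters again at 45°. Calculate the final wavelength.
99.0245 pm

Apply Compton shift twice:

First scattering at θ₁ = 145°:
Δλ₁ = λ_C(1 - cos(145°))
Δλ₁ = 2.4263 × 1.8192
Δλ₁ = 4.4138 pm

After first scattering:
λ₁ = 93.9 + 4.4138 = 98.3138 pm

Second scattering at θ₂ = 45°:
Δλ₂ = λ_C(1 - cos(45°))
Δλ₂ = 2.4263 × 0.2929
Δλ₂ = 0.7106 pm

Final wavelength:
λ₂ = 98.3138 + 0.7106 = 99.0245 pm

Total shift: Δλ_total = 4.4138 + 0.7106 = 5.1245 pm

(Intermediate values are shown rounded; full precision is carried through to the final answer.)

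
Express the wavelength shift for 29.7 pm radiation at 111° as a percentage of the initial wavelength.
11.0970%

Calculate the Compton shift:
Δλ = λ_C(1 - cos(111°))
Δλ = 2.4263 × (1 - cos(111°))
Δλ = 2.4263 × 1.3584
Δλ = 3.2958 pm

Percentage change:
(Δλ/λ₀) × 100 = (3.2958/29.7) × 100
= 11.0970%

(Intermediate values are shown rounded; full precision is carried through to the final answer.)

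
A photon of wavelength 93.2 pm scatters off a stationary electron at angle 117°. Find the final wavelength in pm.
96.7278 pm

Using the Compton scattering formula:
λ' = λ + Δλ = λ + λ_C(1 - cos θ)

Given:
- Initial wavelength λ = 93.2 pm
- Scattering angle θ = 117°
- Compton wavelength λ_C ≈ 2.4263 pm

Calculate the shift:
Δλ = 2.4263 × (1 - cos(117°))
Δλ = 2.4263 × 1.4540
Δλ = 3.5278 pm

Final wavelength:
λ' = 93.2 + 3.5278 = 96.7278 pm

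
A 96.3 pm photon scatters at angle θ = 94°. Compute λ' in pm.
98.8956 pm

Using the Compton scattering formula:
λ' = λ + Δλ = λ + λ_C(1 - cos θ)

Given:
- Initial wavelength λ = 96.3 pm
- Scattering angle θ = 94°
- Compton wavelength λ_C ≈ 2.4263 pm

Calculate the shift:
Δλ = 2.4263 × (1 - cos(94°))
Δλ = 2.4263 × 1.0698
Δλ = 2.5956 pm

Final wavelength:
λ' = 96.3 + 2.5956 = 98.8956 pm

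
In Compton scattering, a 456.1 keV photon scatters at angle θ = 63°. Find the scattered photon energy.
306.6529 keV

First convert energy to wavelength:
λ = hc/E, with hc ≈ 1239.842 keV·pm (i.e. 1239.842 eV·nm)

For E = 456.1 keV = 456100 eV:
λ = 1239.842 keV·pm / 456.1 keV
λ = 2.7184 pm

Calculate the Compton shift:
Δλ = λ_C(1 - cos(63°)) = 2.4263 × 0.5460
Δλ = 1.3248 pm

Final wavelength:
λ' = 2.7184 + 1.3248 = 4.0431 pm

Final energy:
E' = hc/λ' = 1239.842 / 4.0431 = 306.6529 keV

(Intermediate values are shown rounded; full precision is carried through to the final answer.)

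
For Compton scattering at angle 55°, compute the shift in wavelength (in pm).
1.0346 pm

Using the Compton scattering formula:
Δλ = λ_C(1 - cos θ)

where λ_C = h/(m_e·c) ≈ 2.4263 pm is the Compton wavelength of an electron.

For θ = 55°:
cos(55°) = 0.5736
1 - cos(55°) = 0.4264

Δλ = 2.4263 × 0.4264
Δλ = 1.0346 pm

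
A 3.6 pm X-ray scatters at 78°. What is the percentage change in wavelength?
53.3848%

Calculate the Compton shift:
Δλ = λ_C(1 - cos(78°))
Δλ = 2.4263 × (1 - cos(78°))
Δλ = 2.4263 × 0.7921
Δλ = 1.9219 pm

Percentage change:
(Δλ/λ₀) × 100 = (1.9219/3.6) × 100
= 53.3848%

(Intermediate values are shown rounded; full precision is carried through to the final answer.)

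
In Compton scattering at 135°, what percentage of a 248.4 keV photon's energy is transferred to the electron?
0.4535 (or 45.35%)

Calculate initial and final photon energies:

Initial: E₀ = 248.4 keV → λ₀ = 4.9913 pm
Compton shift: Δλ = 4.1420 pm
Final wavelength: λ' = 9.1333 pm
Final energy: E' = 135.7499 keV

Fractional energy loss:
(E₀ - E')/E₀ = (248.4000 - 135.7499)/248.4000
= 112.6501/248.4000
= 0.4535
= 45.35%

(Intermediate values are shown rounded; full precision is carried through to the final answer.)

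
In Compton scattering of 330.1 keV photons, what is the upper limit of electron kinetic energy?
186.0760 keV

Maximum energy transfer occurs at θ = 180° (backscattering).

Initial photon: E₀ = 330.1 keV → λ₀ = 3.7560 pm

Maximum Compton shift (at 180°):
Δλ_max = 2λ_C = 2 × 2.4263 = 4.8526 pm

Final wavelength:
λ' = 3.7560 + 4.8526 = 8.6086 pm

Minimum photon energy (maximum energy to electron):
E'_min = hc/λ' = 144.0240 keV

Maximum electron kinetic energy:
K_max = E₀ - E'_min = 330.1000 - 144.0240 = 186.0760 keV

(Intermediate values are shown rounded; full precision is carried through to the final answer.)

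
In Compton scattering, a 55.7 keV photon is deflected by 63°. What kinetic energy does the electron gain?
3.1288 keV

By energy conservation: K_e = E_initial - E_final

First find the scattered photon energy:
Initial wavelength: λ = hc/E = 22.2593 pm
Compton shift: Δλ = λ_C(1 - cos(63°)) = 1.3248 pm
Final wavelength: λ' = 22.2593 + 1.3248 = 23.5841 pm
Final photon energy: E' = hc/λ' = 52.5712 keV

Electron kinetic energy:
K_e = E - E' = 55.7000 - 52.5712 = 3.1288 keV

(Intermediate values are shown rounded; full precision is carried through to the final answer.)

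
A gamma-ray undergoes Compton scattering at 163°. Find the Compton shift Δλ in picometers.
4.7466 pm

Using the Compton scattering formula:
Δλ = λ_C(1 - cos θ)

where λ_C = h/(m_e·c) ≈ 2.4263 pm is the Compton wavelength of an electron.

For θ = 163°:
cos(163°) = -0.9563
1 - cos(163°) = 1.9563

Δλ = 2.4263 × 1.9563
Δλ = 4.7466 pm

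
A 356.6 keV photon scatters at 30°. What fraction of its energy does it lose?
0.0855 (or 8.55%)

Calculate initial and final photon energies:

Initial: E₀ = 356.6 keV → λ₀ = 3.4768 pm
Compton shift: Δλ = 0.3251 pm
Final wavelength: λ' = 3.8019 pm
Final energy: E' = 326.1106 keV

Fractional energy loss:
(E₀ - E')/E₀ = (356.6000 - 326.1106)/356.6000
= 30.4894/356.6000
= 0.0855
= 8.55%

(Intermediate values are shown rounded; full precision is carried through to the final answer.)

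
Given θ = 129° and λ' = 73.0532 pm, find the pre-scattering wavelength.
69.1000 pm

From λ' = λ + Δλ, we have λ = λ' - Δλ

First calculate the Compton shift:
Δλ = λ_C(1 - cos θ)
Δλ = 2.4263 × (1 - cos(129°))
Δλ = 2.4263 × 1.6293
Δλ = 3.9532 pm

Initial wavelength:
λ = λ' - Δλ
λ = 73.0532 - 3.9532
λ = 69.1000 pm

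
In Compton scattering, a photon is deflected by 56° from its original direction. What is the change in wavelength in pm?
1.0695 pm

Using the Compton scattering formula:
Δλ = λ_C(1 - cos θ)

where λ_C = h/(m_e·c) ≈ 2.4263 pm is the Compton wavelength of an electron.

For θ = 56°:
cos(56°) = 0.5592
1 - cos(56°) = 0.4408

Δλ = 2.4263 × 0.4408
Δλ = 1.0695 pm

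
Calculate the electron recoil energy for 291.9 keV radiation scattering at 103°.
120.1672 keV

By energy conservation: K_e = E_initial - E_final

First find the scattered photon energy:
Initial wavelength: λ = hc/E = 4.2475 pm
Compton shift: Δλ = λ_C(1 - cos(103°)) = 2.9721 pm
Final wavelength: λ' = 4.2475 + 2.9721 = 7.2196 pm
Final photon energy: E' = hc/λ' = 171.7328 keV

Electron kinetic energy:
K_e = E - E' = 291.9000 - 171.7328 = 120.1672 keV

(Intermediate values are shown rounded; full precision is carried through to the final answer.)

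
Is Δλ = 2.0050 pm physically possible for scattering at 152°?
No, inconsistent

Calculate the expected shift for θ = 152°:

Δλ_expected = λ_C(1 - cos(152°))
Δλ_expected = 2.4263 × (1 - cos(152°))
Δλ_expected = 2.4263 × 1.8829
Δλ_expected = 4.5686 pm

Given shift: 2.0050 pm
Expected shift: 4.5686 pm
Difference: 2.5636 pm

The values do not match. The given shift corresponds to θ ≈ 80.0°, not 152°.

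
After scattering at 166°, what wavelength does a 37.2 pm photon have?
41.9805 pm

Using the Compton scattering formula:
λ' = λ + Δλ = λ + λ_C(1 - cos θ)

Given:
- Initial wavelength λ = 37.2 pm
- Scattering angle θ = 166°
- Compton wavelength λ_C ≈ 2.4263 pm

Calculate the shift:
Δλ = 2.4263 × (1 - cos(166°))
Δλ = 2.4263 × 1.9703
Δλ = 4.7805 pm

Final wavelength:
λ' = 37.2 + 4.7805 = 41.9805 pm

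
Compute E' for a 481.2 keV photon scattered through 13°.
469.8598 keV

First convert energy to wavelength:
λ = hc/E, with hc ≈ 1239.842 keV·pm (i.e. 1239.842 eV·nm)

For E = 481.2 keV = 481200 eV:
λ = 1239.842 keV·pm / 481.2 keV
λ = 2.5766 pm

Calculate the Compton shift:
Δλ = λ_C(1 - cos(13°)) = 2.4263 × 0.0256
Δλ = 0.0622 pm

Final wavelength:
λ' = 2.5766 + 0.0622 = 2.6387 pm

Final energy:
E' = hc/λ' = 1239.842 / 2.6387 = 469.8598 keV

(Intermediate values are shown rounded; full precision is carried through to the final answer.)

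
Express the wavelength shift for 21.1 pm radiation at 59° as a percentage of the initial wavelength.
5.5766%

Calculate the Compton shift:
Δλ = λ_C(1 - cos(59°))
Δλ = 2.4263 × (1 - cos(59°))
Δλ = 2.4263 × 0.4850
Δλ = 1.1767 pm

Percentage change:
(Δλ/λ₀) × 100 = (1.1767/21.1) × 100
= 5.5766%

(Intermediate values are shown rounded; full precision is carried through to the final answer.)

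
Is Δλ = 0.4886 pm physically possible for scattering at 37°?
Yes, consistent

Calculate the expected shift for θ = 37°:

Δλ_expected = λ_C(1 - cos(37°))
Δλ_expected = 2.4263 × (1 - cos(37°))
Δλ_expected = 2.4263 × 0.2014
Δλ_expected = 0.4886 pm

Given shift: 0.4886 pm
Expected shift: 0.4886 pm
Difference: 0.0000 pm

The values match. This is consistent with Compton scattering at the stated angle.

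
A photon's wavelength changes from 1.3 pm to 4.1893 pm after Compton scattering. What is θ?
101.00°

First find the wavelength shift:
Δλ = λ' - λ = 4.1893 - 1.3 = 2.8893 pm

Using Δλ = λ_C(1 - cos θ), with λ_C = h/(m_e·c) ≈ 2.42631024 pm:
cos θ = 1 - Δλ/λ_C
cos θ = 1 - 2.8893/2.42631024
cos θ = -0.190821

θ = arccos(-0.190821)
θ = 101.00°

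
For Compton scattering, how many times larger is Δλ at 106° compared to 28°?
106° produces the larger shift by a factor of 10.898

Calculate both shifts using Δλ = λ_C(1 - cos θ):

For θ₁ = 28°:
Δλ₁ = 2.4263 × (1 - cos(28°))
Δλ₁ = 2.4263 × 0.1171
Δλ₁ = 0.2840 pm

For θ₂ = 106°:
Δλ₂ = 2.4263 × (1 - cos(106°))
Δλ₂ = 2.4263 × 1.2756
Δλ₂ = 3.0951 pm

The 106° angle produces the larger shift.
Ratio: 3.0951/0.2840 = 10.898

(Intermediate values are shown rounded; full precision is carried through to the final answer.)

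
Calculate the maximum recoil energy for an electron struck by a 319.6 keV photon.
177.6113 keV

Maximum energy transfer occurs at θ = 180° (backscattering).

Initial photon: E₀ = 319.6 keV → λ₀ = 3.8794 pm

Maximum Compton shift (at 180°):
Δλ_max = 2λ_C = 2 × 2.4263 = 4.8526 pm

Final wavelength:
λ' = 3.8794 + 4.8526 = 8.7320 pm

Minimum photon energy (maximum energy to electron):
E'_min = hc/λ' = 141.9887 keV

Maximum electron kinetic energy:
K_max = E₀ - E'_min = 319.6000 - 141.9887 = 177.6113 keV

(Intermediate values are shown rounded; full precision is carried through to the final answer.)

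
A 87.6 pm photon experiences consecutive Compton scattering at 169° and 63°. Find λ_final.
93.7328 pm

Apply Compton shift twice:

First scattering at θ₁ = 169°:
Δλ₁ = λ_C(1 - cos(169°))
Δλ₁ = 2.4263 × 1.9816
Δλ₁ = 4.8080 pm

After first scattering:
λ₁ = 87.6 + 4.8080 = 92.4080 pm

Second scattering at θ₂ = 63°:
Δλ₂ = λ_C(1 - cos(63°))
Δλ₂ = 2.4263 × 0.5460
Δλ₂ = 1.3248 pm

Final wavelength:
λ₂ = 92.4080 + 1.3248 = 93.7328 pm

Total shift: Δλ_total = 4.8080 + 1.3248 = 6.1328 pm

(Intermediate values are shown rounded; full precision is carried through to the final answer.)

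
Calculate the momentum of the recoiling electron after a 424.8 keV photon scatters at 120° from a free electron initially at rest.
2.9101e-22 kg·m/s

The electron is initially at rest, so by conservation of momentum:
p⃗_e = p⃗₀ − p⃗'  (incident photon momentum minus scattered photon momentum)

Photon momentum magnitudes (p = h/λ = E/c):
λ₀ = hc/E₀ = 2.9186 pm → p₀ = h/λ₀ = 2.2703e-22 kg·m/s
Δλ = λ_C(1 − cos 120°) = 3.6395 pm
λ' = 6.5581 pm → p' = h/λ' = 1.0104e-22 kg·m/s

The scattered photon makes angle θ = 120° with the incident direction, so by the law of cosines:
|p⃗_e|² = p₀² + p'² − 2p₀p'cos θ
|p⃗_e|² = (2.2703e-22)² + (1.0104e-22)² − 2·2.2703e-22·1.0104e-22·cos(120°)
|p⃗_e| = 2.9101e-22 kg·m/s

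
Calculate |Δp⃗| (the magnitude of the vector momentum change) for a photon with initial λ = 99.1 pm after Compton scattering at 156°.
1.2788e-23 kg·m/s

Photon momentum magnitude is p = h/λ.

Initial momentum:
p₀ = h/λ = 6.6261e-34/9.9100e-11 = 6.6862e-24 kg·m/s

After scattering:
λ' = λ + Δλ = 99.1 + 4.6429 = 103.7429 pm
p' = h/λ' = 6.6261e-34/1.0374e-10 = 6.3870e-24 kg·m/s

Momentum is a vector; the scattered photon's direction makes angle θ = 156° with the incident direction. The magnitude of the vector change Δp⃗ = p⃗₀ − p⃗' is found from the law of cosines:
|Δp⃗|² = p₀² + p'² − 2p₀p'cos θ
|Δp⃗|² = (6.6862e-24)² + (6.3870e-24)² − 2·6.6862e-24·6.3870e-24·cos(156°)
|Δp⃗| = 1.2788e-23 kg·m/s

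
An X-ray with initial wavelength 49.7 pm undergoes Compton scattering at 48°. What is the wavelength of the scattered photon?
50.5028 pm

Using the Compton scattering formula:
λ' = λ + Δλ = λ + λ_C(1 - cos θ)

Given:
- Initial wavelength λ = 49.7 pm
- Scattering angle θ = 48°
- Compton wavelength λ_C ≈ 2.4263 pm

Calculate the shift:
Δλ = 2.4263 × (1 - cos(48°))
Δλ = 2.4263 × 0.3309
Δλ = 0.8028 pm

Final wavelength:
λ' = 49.7 + 0.8028 = 50.5028 pm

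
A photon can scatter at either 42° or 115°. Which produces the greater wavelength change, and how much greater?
115° produces the larger shift by a factor of 5.539

Calculate both shifts using Δλ = λ_C(1 - cos θ):

For θ₁ = 42°:
Δλ₁ = 2.4263 × (1 - cos(42°))
Δλ₁ = 2.4263 × 0.2569
Δλ₁ = 0.6232 pm

For θ₂ = 115°:
Δλ₂ = 2.4263 × (1 - cos(115°))
Δλ₂ = 2.4263 × 1.4226
Δλ₂ = 3.4517 pm

The 115° angle produces the larger shift.
Ratio: 3.4517/0.6232 = 5.539

(Intermediate values are shown rounded; full precision is carried through to the final answer.)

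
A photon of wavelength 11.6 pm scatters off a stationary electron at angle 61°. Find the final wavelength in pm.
12.8500 pm

Using the Compton scattering formula:
λ' = λ + Δλ = λ + λ_C(1 - cos θ)

Given:
- Initial wavelength λ = 11.6 pm
- Scattering angle θ = 61°
- Compton wavelength λ_C ≈ 2.4263 pm

Calculate the shift:
Δλ = 2.4263 × (1 - cos(61°))
Δλ = 2.4263 × 0.5152
Δλ = 1.2500 pm

Final wavelength:
λ' = 11.6 + 1.2500 = 12.8500 pm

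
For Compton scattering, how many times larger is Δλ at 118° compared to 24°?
118° produces the larger shift by a factor of 16.997

Calculate both shifts using Δλ = λ_C(1 - cos θ):

For θ₁ = 24°:
Δλ₁ = 2.4263 × (1 - cos(24°))
Δλ₁ = 2.4263 × 0.0865
Δλ₁ = 0.2098 pm

For θ₂ = 118°:
Δλ₂ = 2.4263 × (1 - cos(118°))
Δλ₂ = 2.4263 × 1.4695
Δλ₂ = 3.5654 pm

The 118° angle produces the larger shift.
Ratio: 3.5654/0.2098 = 16.997

(Intermediate values are shown rounded; full precision is carried through to the final answer.)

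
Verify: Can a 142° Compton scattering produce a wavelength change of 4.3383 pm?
Yes, consistent

Calculate the expected shift for θ = 142°:

Δλ_expected = λ_C(1 - cos(142°))
Δλ_expected = 2.4263 × (1 - cos(142°))
Δλ_expected = 2.4263 × 1.7880
Δλ_expected = 4.3383 pm

Given shift: 4.3383 pm
Expected shift: 4.3383 pm
Difference: 0.0000 pm

The values match. This is consistent with Compton scattering at the stated angle.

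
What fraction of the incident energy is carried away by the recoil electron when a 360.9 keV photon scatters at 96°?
0.4382 (or 43.82%)

Calculate initial and final photon energies:

Initial: E₀ = 360.9 keV → λ₀ = 3.4354 pm
Compton shift: Δλ = 2.6799 pm
Final wavelength: λ' = 6.1153 pm
Final energy: E' = 202.7427 keV

Fractional energy loss:
(E₀ - E')/E₀ = (360.9000 - 202.7427)/360.9000
= 158.1573/360.9000
= 0.4382
= 43.82%

(Intermediate values are shown rounded; full precision is carried through to the final answer.)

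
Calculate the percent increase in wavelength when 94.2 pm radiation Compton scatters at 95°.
2.8002%

Calculate the Compton shift:
Δλ = λ_C(1 - cos(95°))
Δλ = 2.4263 × (1 - cos(95°))
Δλ = 2.4263 × 1.0872
Δλ = 2.6378 pm

Percentage change:
(Δλ/λ₀) × 100 = (2.6378/94.2) × 100
= 2.8002%

(Intermediate values are shown rounded; full precision is carried through to the final answer.)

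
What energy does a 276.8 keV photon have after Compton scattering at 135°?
143.8137 keV

First convert energy to wavelength:
λ = hc/E, with hc ≈ 1239.842 keV·pm (i.e. 1239.842 eV·nm)

For E = 276.8 keV = 276800 eV:
λ = 1239.842 keV·pm / 276.8 keV
λ = 4.4792 pm

Calculate the Compton shift:
Δλ = λ_C(1 - cos(135°)) = 2.4263 × 1.7071
Δλ = 4.1420 pm

Final wavelength:
λ' = 4.4792 + 4.1420 = 8.6212 pm

Final energy:
E' = hc/λ' = 1239.842 / 8.6212 = 143.8137 keV

(Intermediate values are shown rounded; full precision is carried through to the final answer.)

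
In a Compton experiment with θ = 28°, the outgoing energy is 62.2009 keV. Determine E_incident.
63.1000 keV

Convert final energy to wavelength (hc ≈ 1239.842 keV·pm):
λ' = hc/E' = 1239.842 / 62.2009 = 19.9329 pm

Calculate the Compton shift:
Δλ = λ_C(1 - cos(28°))
Δλ = 2.4263 × (1 - cos(28°))
Δλ = 0.2840 pm

Initial wavelength:
λ = λ' - Δλ = 19.9329 - 0.2840 = 19.6489 pm

Initial energy:
E = hc/λ = 1239.842 / 19.6489 = 63.1000 keV

(Intermediate values are shown rounded; full precision is carried through to the final answer.)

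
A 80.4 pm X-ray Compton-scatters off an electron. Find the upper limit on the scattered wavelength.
85.2526 pm (at θ = 180°)

The Compton shift is Δλ = λ_C(1 − cos θ).

Since cos θ ranges from −1 to 1, the factor (1 − cos θ) ranges from 0 to 2; the maximum shift occurs at θ = 180° (backscattering):
Δλ_max = 2λ_C = 2 × 2.4263 pm = 4.8526 pm

Maximum scattered wavelength:
λ'_max = λ₀ + Δλ_max = 80.4 + 4.8526 = 85.2526 pm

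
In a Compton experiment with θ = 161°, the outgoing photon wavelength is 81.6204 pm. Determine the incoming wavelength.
76.9000 pm

From λ' = λ + Δλ, we have λ = λ' - Δλ

First calculate the Compton shift:
Δλ = λ_C(1 - cos θ)
Δλ = 2.4263 × (1 - cos(161°))
Δλ = 2.4263 × 1.9455
Δλ = 4.7204 pm

Initial wavelength:
λ = λ' - Δλ
λ = 81.6204 - 4.7204
λ = 76.9000 pm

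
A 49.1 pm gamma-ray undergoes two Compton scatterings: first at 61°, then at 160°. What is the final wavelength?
55.0563 pm

Apply Compton shift twice:

First scattering at θ₁ = 61°:
Δλ₁ = λ_C(1 - cos(61°))
Δλ₁ = 2.4263 × 0.5152
Δλ₁ = 1.2500 pm

After first scattering:
λ₁ = 49.1 + 1.2500 = 50.3500 pm

Second scattering at θ₂ = 160°:
Δλ₂ = λ_C(1 - cos(160°))
Δλ₂ = 2.4263 × 1.9397
Δλ₂ = 4.7063 pm

Final wavelength:
λ₂ = 50.3500 + 4.7063 = 55.0563 pm

Total shift: Δλ_total = 1.2500 + 4.7063 = 5.9563 pm

(Intermediate values are shown rounded; full precision is carried through to the final answer.)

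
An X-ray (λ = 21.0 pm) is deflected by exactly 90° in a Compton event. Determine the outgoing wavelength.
23.4263 pm

Using the Compton formula: λ' = λ + λ_C(1 − cos θ)

For θ = 90°, cos θ = 0 (exact) = 0.0000, so:
1 − cos 90° = 1 − (0) = 1.0000

Δλ = λ_C × 1.0000 = 2.4263 × 1.0000 = 2.4263 pm

λ' = 21.0 + 2.4263 = 23.4263 pm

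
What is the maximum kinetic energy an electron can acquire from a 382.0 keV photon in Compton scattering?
228.9006 keV

Maximum energy transfer occurs at θ = 180° (backscattering).

Initial photon: E₀ = 382.0 keV → λ₀ = 3.2457 pm

Maximum Compton shift (at 180°):
Δλ_max = 2λ_C = 2 × 2.4263 = 4.8526 pm

Final wavelength:
λ' = 3.2457 + 4.8526 = 8.0983 pm

Minimum photon energy (maximum energy to electron):
E'_min = hc/λ' = 153.0994 keV

Maximum electron kinetic energy:
K_max = E₀ - E'_min = 382.0000 - 153.0994 = 228.9006 keV

(Intermediate values are shown rounded; full precision is carried through to the final answer.)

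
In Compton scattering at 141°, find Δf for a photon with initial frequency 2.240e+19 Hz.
5.458e+18 Hz (decrease)

Convert frequency to wavelength (c = 299792458 m/s):
λ₀ = c/f₀ = 299792458/2.240e+19 = 1.3383592e-11 m = 13.3836 pm

Calculate Compton shift:
Δλ = λ_C(1 - cos(141°)) = 4.3119 pm

Final wavelength:
λ' = λ₀ + Δλ = 13.3836 + 4.3119 = 17.6955 pm

Final frequency:
f' = c/λ' = 299792458/1.7695499e-11 = 1.6941735e+19 Hz

Frequency shift (decrease):
Δf = f₀ - f' = 2.240e+19 - 1.6941735e+19 = 5.458e+18 Hz

(Intermediate values are shown rounded; full precision is carried through to the final answer.)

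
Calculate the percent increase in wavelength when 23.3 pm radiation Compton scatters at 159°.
20.1350%

Calculate the Compton shift:
Δλ = λ_C(1 - cos(159°))
Δλ = 2.4263 × (1 - cos(159°))
Δλ = 2.4263 × 1.9336
Δλ = 4.6915 pm

Percentage change:
(Δλ/λ₀) × 100 = (4.6915/23.3) × 100
= 20.1350%

(Intermediate values are shown rounded; full precision is carried through to the final answer.)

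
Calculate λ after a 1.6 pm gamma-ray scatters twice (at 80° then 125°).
7.4230 pm

Apply Compton shift twice:

First scattering at θ₁ = 80°:
Δλ₁ = λ_C(1 - cos(80°))
Δλ₁ = 2.4263 × 0.8264
Δλ₁ = 2.0050 pm

After first scattering:
λ₁ = 1.6 + 2.0050 = 3.6050 pm

Second scattering at θ₂ = 125°:
Δλ₂ = λ_C(1 - cos(125°))
Δλ₂ = 2.4263 × 1.5736
Δλ₂ = 3.8180 pm

Final wavelength:
λ₂ = 3.6050 + 3.8180 = 7.4230 pm

Total shift: Δλ_total = 2.0050 + 3.8180 = 5.8230 pm

(Intermediate values are shown rounded; full precision is carried through to the final answer.)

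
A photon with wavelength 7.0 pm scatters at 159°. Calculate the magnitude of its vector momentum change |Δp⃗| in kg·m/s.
1.4896e-22 kg·m/s

Photon momentum magnitude is p = h/λ.

Initial momentum:
p₀ = h/λ = 6.6261e-34/7.0000e-12 = 9.4658e-23 kg·m/s

After scattering:
λ' = λ + Δλ = 7.0 + 4.6915 = 11.6915 pm
p' = h/λ' = 6.6261e-34/1.1691e-11 = 5.6674e-23 kg·m/s

Momentum is a vector; the scattered photon's direction makes angle θ = 159° with the incident direction. The magnitude of the vector change Δp⃗ = p⃗₀ − p⃗' is found from the law of cosines:
|Δp⃗|² = p₀² + p'² − 2p₀p'cos θ
|Δp⃗|² = (9.4658e-23)² + (5.6674e-23)² − 2·9.4658e-23·5.6674e-23·cos(159°)
|Δp⃗| = 1.4896e-22 kg·m/s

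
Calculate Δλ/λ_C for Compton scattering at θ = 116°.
1.4384 λ_C

The Compton shift formula is:
Δλ = λ_C(1 - cos θ)

Dividing both sides by λ_C:
Δλ/λ_C = 1 - cos θ

For θ = 116°:
Δλ/λ_C = 1 - cos(116°)
Δλ/λ_C = 1 - -0.4384
Δλ/λ_C = 1.4384

This means the shift is 1.4384 × λ_C = 3.4899 pm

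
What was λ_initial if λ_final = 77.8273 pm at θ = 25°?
77.6000 pm

From λ' = λ + Δλ, we have λ = λ' - Δλ

First calculate the Compton shift:
Δλ = λ_C(1 - cos θ)
Δλ = 2.4263 × (1 - cos(25°))
Δλ = 2.4263 × 0.0937
Δλ = 0.2273 pm

Initial wavelength:
λ = λ' - Δλ
λ = 77.8273 - 0.2273
λ = 77.6000 pm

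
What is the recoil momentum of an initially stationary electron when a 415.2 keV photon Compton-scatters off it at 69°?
2.1752e-22 kg·m/s

The electron is initially at rest, so by conservation of momentum:
p⃗_e = p⃗₀ − p⃗'  (incident photon momentum minus scattered photon momentum)

Photon momentum magnitudes (p = h/λ = E/c):
λ₀ = hc/E₀ = 2.9861 pm → p₀ = h/λ₀ = 2.2189e-22 kg·m/s
Δλ = λ_C(1 − cos 69°) = 1.5568 pm
λ' = 4.5429 pm → p' = h/λ' = 1.4585e-22 kg·m/s

The scattered photon makes angle θ = 69° with the incident direction, so by the law of cosines:
|p⃗_e|² = p₀² + p'² − 2p₀p'cos θ
|p⃗_e|² = (2.2189e-22)² + (1.4585e-22)² − 2·2.2189e-22·1.4585e-22·cos(69°)
|p⃗_e| = 2.1752e-22 kg·m/s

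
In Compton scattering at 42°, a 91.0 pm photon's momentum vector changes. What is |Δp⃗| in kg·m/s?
5.2013e-24 kg·m/s

Photon momentum magnitude is p = h/λ.

Initial momentum:
p₀ = h/λ = 6.6261e-34/9.1000e-11 = 7.2814e-24 kg·m/s

After scattering:
λ' = λ + Δλ = 91.0 + 0.6232 = 91.6232 pm
p' = h/λ' = 6.6261e-34/9.1623e-11 = 7.2319e-24 kg·m/s

Momentum is a vector; the scattered photon's direction makes angle θ = 42° with the incident direction. The magnitude of the vector change Δp⃗ = p⃗₀ − p⃗' is found from the law of cosines:
|Δp⃗|² = p₀² + p'² − 2p₀p'cos θ
|Δp⃗|² = (7.2814e-24)² + (7.2319e-24)² − 2·7.2814e-24·7.2319e-24·cos(42°)
|Δp⃗| = 5.2013e-24 kg·m/s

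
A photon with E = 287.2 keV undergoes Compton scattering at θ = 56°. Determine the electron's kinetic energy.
57.0256 keV

By energy conservation: K_e = E_initial - E_final

First find the scattered photon energy:
Initial wavelength: λ = hc/E = 4.3170 pm
Compton shift: Δλ = λ_C(1 - cos(56°)) = 1.0695 pm
Final wavelength: λ' = 4.3170 + 1.0695 = 5.3865 pm
Final photon energy: E' = hc/λ' = 230.1744 keV

Electron kinetic energy:
K_e = E - E' = 287.2000 - 230.1744 = 57.0256 keV

(Intermediate values are shown rounded; full precision is carried through to the final answer.)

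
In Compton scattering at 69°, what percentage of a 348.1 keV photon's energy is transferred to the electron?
0.3041 (or 30.41%)

Calculate initial and final photon energies:

Initial: E₀ = 348.1 keV → λ₀ = 3.5617 pm
Compton shift: Δλ = 1.5568 pm
Final wavelength: λ' = 5.1185 pm
Final energy: E' = 242.2257 keV

Fractional energy loss:
(E₀ - E')/E₀ = (348.1000 - 242.2257)/348.1000
= 105.8743/348.1000
= 0.3041
= 30.41%

(Intermediate values are shown rounded; full precision is carried through to the final answer.)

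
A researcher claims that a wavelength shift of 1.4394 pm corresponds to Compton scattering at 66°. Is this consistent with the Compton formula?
Yes, consistent

Calculate the expected shift for θ = 66°:

Δλ_expected = λ_C(1 - cos(66°))
Δλ_expected = 2.4263 × (1 - cos(66°))
Δλ_expected = 2.4263 × 0.5933
Δλ_expected = 1.4394 pm

Given shift: 1.4394 pm
Expected shift: 1.4394 pm
Difference: 0.0000 pm

The values match. This is consistent with Compton scattering at the stated angle.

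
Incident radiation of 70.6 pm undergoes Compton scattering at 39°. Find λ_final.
71.1407 pm

Using the Compton scattering formula:
λ' = λ + Δλ = λ + λ_C(1 - cos θ)

Given:
- Initial wavelength λ = 70.6 pm
- Scattering angle θ = 39°
- Compton wavelength λ_C ≈ 2.4263 pm

Calculate the shift:
Δλ = 2.4263 × (1 - cos(39°))
Δλ = 2.4263 × 0.2229
Δλ = 0.5407 pm

Final wavelength:
λ' = 70.6 + 0.5407 = 71.1407 pm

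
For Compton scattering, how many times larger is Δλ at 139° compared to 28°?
139° produces the larger shift by a factor of 14.991

Calculate both shifts using Δλ = λ_C(1 - cos θ):

For θ₁ = 28°:
Δλ₁ = 2.4263 × (1 - cos(28°))
Δλ₁ = 2.4263 × 0.1171
Δλ₁ = 0.2840 pm

For θ₂ = 139°:
Δλ₂ = 2.4263 × (1 - cos(139°))
Δλ₂ = 2.4263 × 1.7547
Δλ₂ = 4.2575 pm

The 139° angle produces the larger shift.
Ratio: 4.2575/0.2840 = 14.991

(Intermediate values are shown rounded; full precision is carried through to the final answer.)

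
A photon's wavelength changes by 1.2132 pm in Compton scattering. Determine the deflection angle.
60.00°

From the Compton formula Δλ = λ_C(1 - cos θ), we can solve for θ:

cos θ = 1 - Δλ/λ_C

Given:
- Δλ = 1.2132 pm
- λ_C = h/(m_e·c) ≈ 2.42631024 pm

cos θ = 1 - 1.2132/2.42631024
cos θ = 1 - 0.500018
cos θ = 0.499982

θ = arccos(0.499982)
θ = 60.00°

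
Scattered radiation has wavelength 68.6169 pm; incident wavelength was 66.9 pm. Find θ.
73.00°

First find the wavelength shift:
Δλ = λ' - λ = 68.6169 - 66.9 = 1.7169 pm

Using Δλ = λ_C(1 - cos θ), with λ_C = h/(m_e·c) ≈ 2.42631024 pm:
cos θ = 1 - Δλ/λ_C
cos θ = 1 - 1.7169/2.42631024
cos θ = 0.292382

θ = arccos(0.292382)
θ = 73.00°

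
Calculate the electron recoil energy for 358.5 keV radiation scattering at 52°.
76.1363 keV

By energy conservation: K_e = E_initial - E_final

First find the scattered photon energy:
Initial wavelength: λ = hc/E = 3.4584 pm
Compton shift: Δλ = λ_C(1 - cos(52°)) = 0.9325 pm
Final wavelength: λ' = 3.4584 + 0.9325 = 4.3909 pm
Final photon energy: E' = hc/λ' = 282.3637 keV

Electron kinetic energy:
K_e = E - E' = 358.5000 - 282.3637 = 76.1363 keV

(Intermediate values are shown rounded; full precision is carried through to the final answer.)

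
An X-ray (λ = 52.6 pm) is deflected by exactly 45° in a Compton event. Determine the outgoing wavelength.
53.3106 pm

Using the Compton formula: λ' = λ + λ_C(1 − cos θ)

For θ = 45°, cos θ = √2/2 (exact) ≈ 0.7071, so:
1 − cos 45° = 1 − (√2/2) ≈ 0.2929

Δλ = λ_C × 0.2929 = 2.4263 × 0.2929 = 0.7106 pm

λ' = 52.6 + 0.7106 = 53.3106 pm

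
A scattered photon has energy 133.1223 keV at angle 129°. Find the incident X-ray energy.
231.3000 keV

Convert final energy to wavelength (hc ≈ 1239.842 keV·pm):
λ' = hc/E' = 1239.842 / 133.1223 = 9.3136 pm

Calculate the Compton shift:
Δλ = λ_C(1 - cos(129°))
Δλ = 2.4263 × (1 - cos(129°))
Δλ = 3.9532 pm

Initial wavelength:
λ = λ' - Δλ = 9.3136 - 3.9532 = 5.3603 pm

Initial energy:
E = hc/λ = 1239.842 / 5.3603 = 231.3000 keV

(Intermediate values are shown rounded; full precision is carried through to the final answer.)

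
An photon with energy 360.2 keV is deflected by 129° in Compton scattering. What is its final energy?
167.6520 keV

First convert energy to wavelength:
λ = hc/E, with hc ≈ 1239.842 keV·pm (i.e. 1239.842 eV·nm)

For E = 360.2 keV = 360200 eV:
λ = 1239.842 keV·pm / 360.2 keV
λ = 3.4421 pm

Calculate the Compton shift:
Δλ = λ_C(1 - cos(129°)) = 2.4263 × 1.6293
Δλ = 3.9532 pm

Final wavelength:
λ' = 3.4421 + 3.9532 = 7.3953 pm

Final energy:
E' = hc/λ' = 1239.842 / 7.3953 = 167.6520 keV

(Intermediate values are shown rounded; full precision is carried through to the final answer.)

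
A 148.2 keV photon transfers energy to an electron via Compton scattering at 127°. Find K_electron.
47.0091 keV

By energy conservation: K_e = E_initial - E_final

First find the scattered photon energy:
Initial wavelength: λ = hc/E = 8.3660 pm
Compton shift: Δλ = λ_C(1 - cos(127°)) = 3.8865 pm
Final wavelength: λ' = 8.3660 + 3.8865 = 12.2525 pm
Final photon energy: E' = hc/λ' = 101.1909 keV

Electron kinetic energy:
K_e = E - E' = 148.2000 - 101.1909 = 47.0091 keV

(Intermediate values are shown rounded; full precision is carried through to the final answer.)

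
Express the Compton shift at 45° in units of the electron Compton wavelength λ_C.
0.2929 λ_C

The Compton shift formula is:
Δλ = λ_C(1 - cos θ)

Dividing both sides by λ_C:
Δλ/λ_C = 1 - cos θ

For θ = 45°:
Δλ/λ_C = 1 - cos(45°)
Δλ/λ_C = 1 - 0.7071
Δλ/λ_C = 0.2929

This means the shift is 0.2929 × λ_C = 0.7106 pm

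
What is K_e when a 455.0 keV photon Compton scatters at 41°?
81.5624 keV

By energy conservation: K_e = E_initial - E_final

First find the scattered photon energy:
Initial wavelength: λ = hc/E = 2.7249 pm
Compton shift: Δλ = λ_C(1 - cos(41°)) = 0.5952 pm
Final wavelength: λ' = 2.7249 + 0.5952 = 3.3201 pm
Final photon energy: E' = hc/λ' = 373.4376 keV

Electron kinetic energy:
K_e = E - E' = 455.0000 - 373.4376 = 81.5624 keV

(Intermediate values are shown rounded; full precision is carried through to the final answer.)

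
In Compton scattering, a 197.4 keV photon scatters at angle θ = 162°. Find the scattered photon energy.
112.5622 keV

First convert energy to wavelength:
λ = hc/E, with hc ≈ 1239.842 keV·pm (i.e. 1239.842 eV·nm)

For E = 197.4 keV = 197400 eV:
λ = 1239.842 keV·pm / 197.4 keV
λ = 6.2809 pm

Calculate the Compton shift:
Δλ = λ_C(1 - cos(162°)) = 2.4263 × 1.9511
Δλ = 4.7339 pm

Final wavelength:
λ' = 6.2809 + 4.7339 = 11.0147 pm

Final energy:
E' = hc/λ' = 1239.842 / 11.0147 = 112.5622 keV

(Intermediate values are shown rounded; full precision is carried through to the final answer.)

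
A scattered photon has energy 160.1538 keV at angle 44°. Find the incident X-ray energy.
175.6000 keV

Convert final energy to wavelength (hc ≈ 1239.842 keV·pm):
λ' = hc/E' = 1239.842 / 160.1538 = 7.7416 pm

Calculate the Compton shift:
Δλ = λ_C(1 - cos(44°))
Δλ = 2.4263 × (1 - cos(44°))
Δλ = 0.6810 pm

Initial wavelength:
λ = λ' - Δλ = 7.7416 - 0.6810 = 7.0606 pm

Initial energy:
E = hc/λ = 1239.842 / 7.0606 = 175.6000 keV

(Intermediate values are shown rounded; full precision is carried through to the final answer.)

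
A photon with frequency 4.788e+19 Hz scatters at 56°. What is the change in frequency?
6.985e+18 Hz (decrease)

Convert frequency to wavelength (c = 299792458 m/s):
λ₀ = c/f₀ = 299792458/4.788e+19 = 6.2613295e-12 m = 6.2613 pm

Calculate Compton shift:
Δλ = λ_C(1 - cos(56°)) = 1.0695 pm

Final wavelength:
λ' = λ₀ + Δλ = 6.2613 + 1.0695 = 7.3309 pm

Final frequency:
f' = c/λ' = 299792458/7.3308643e-12 = 4.0894558e+19 Hz

Frequency shift (decrease):
Δf = f₀ - f' = 4.788e+19 - 4.0894558e+19 = 6.985e+18 Hz

(Intermediate values are shown rounded; full precision is carried through to the final answer.)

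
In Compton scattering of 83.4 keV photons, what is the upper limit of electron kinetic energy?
20.5240 keV

Maximum energy transfer occurs at θ = 180° (backscattering).

Initial photon: E₀ = 83.4 keV → λ₀ = 14.8662 pm

Maximum Compton shift (at 180°):
Δλ_max = 2λ_C = 2 × 2.4263 = 4.8526 pm

Final wavelength:
λ' = 14.8662 + 4.8526 = 19.7188 pm

Minimum photon energy (maximum energy to electron):
E'_min = hc/λ' = 62.8760 keV

Maximum electron kinetic energy:
K_max = E₀ - E'_min = 83.4000 - 62.8760 = 20.5240 keV

(Intermediate values are shown rounded; full precision is carried through to the final answer.)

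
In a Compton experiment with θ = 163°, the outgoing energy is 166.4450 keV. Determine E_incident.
458.8003 keV

Convert final energy to wavelength (hc ≈ 1239.842 keV·pm):
λ' = hc/E' = 1239.842 / 166.4450 = 7.4490 pm

Calculate the Compton shift:
Δλ = λ_C(1 - cos(163°))
Δλ = 2.4263 × (1 - cos(163°))
Δλ = 4.7466 pm

Initial wavelength:
λ = λ' - Δλ = 7.4490 - 4.7466 = 2.7024 pm

Initial energy:
E = hc/λ = 1239.842 / 2.7024 = 458.8003 keV

(Intermediate values are shown rounded; full precision is carried through to the final answer.)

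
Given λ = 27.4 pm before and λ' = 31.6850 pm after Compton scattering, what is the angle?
140.00°

First find the wavelength shift:
Δλ = λ' - λ = 31.6850 - 27.4 = 4.2850 pm

Using Δλ = λ_C(1 - cos θ), with λ_C = h/(m_e·c) ≈ 2.42631024 pm:
cos θ = 1 - Δλ/λ_C
cos θ = 1 - 4.2850/2.42631024
cos θ = -0.766056

θ = arccos(-0.766056)
θ = 140.00°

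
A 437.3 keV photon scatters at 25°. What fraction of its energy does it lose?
0.0742 (or 7.42%)

Calculate initial and final photon energies:

Initial: E₀ = 437.3 keV → λ₀ = 2.8352 pm
Compton shift: Δλ = 0.2273 pm
Final wavelength: λ' = 3.0625 pm
Final energy: E' = 404.8401 keV

Fractional energy loss:
(E₀ - E')/E₀ = (437.3000 - 404.8401)/437.3000
= 32.4599/437.3000
= 0.0742
= 7.42%

(Intermediate values are shown rounded; full precision is carried through to the final answer.)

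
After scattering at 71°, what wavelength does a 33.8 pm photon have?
35.4364 pm

Using the Compton scattering formula:
λ' = λ + Δλ = λ + λ_C(1 - cos θ)

Given:
- Initial wavelength λ = 33.8 pm
- Scattering angle θ = 71°
- Compton wavelength λ_C ≈ 2.4263 pm

Calculate the shift:
Δλ = 2.4263 × (1 - cos(71°))
Δλ = 2.4263 × 0.6744
Δλ = 1.6364 pm

Final wavelength:
λ' = 33.8 + 1.6364 = 35.4364 pm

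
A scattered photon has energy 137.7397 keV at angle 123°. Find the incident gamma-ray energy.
236.0000 keV

Convert final energy to wavelength (hc ≈ 1239.842 keV·pm):
λ' = hc/E' = 1239.842 / 137.7397 = 9.0013 pm

Calculate the Compton shift:
Δλ = λ_C(1 - cos(123°))
Δλ = 2.4263 × (1 - cos(123°))
Δλ = 3.7478 pm

Initial wavelength:
λ = λ' - Δλ = 9.0013 - 3.7478 = 5.2536 pm

Initial energy:
E = hc/λ = 1239.842 / 5.2536 = 236.0000 keV

(Intermediate values are shown rounded; full precision is carried through to the final answer.)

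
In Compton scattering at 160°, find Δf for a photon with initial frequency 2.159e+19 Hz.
5.465e+18 Hz (decrease)

Convert frequency to wavelength (c = 299792458 m/s):
λ₀ = c/f₀ = 299792458/2.159e+19 = 1.3885709e-11 m = 13.8857 pm

Calculate Compton shift:
Δλ = λ_C(1 - cos(160°)) = 4.7063 pm

Final wavelength:
λ' = λ₀ + Δλ = 13.8857 + 4.7063 = 18.5920 pm

Final frequency:
f' = c/λ' = 299792458/1.8592005e-11 = 1.6124805e+19 Hz

Frequency shift (decrease):
Δf = f₀ - f' = 2.159e+19 - 1.6124805e+19 = 5.465e+18 Hz

(Intermediate values are shown rounded; full precision is carried through to the final answer.)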